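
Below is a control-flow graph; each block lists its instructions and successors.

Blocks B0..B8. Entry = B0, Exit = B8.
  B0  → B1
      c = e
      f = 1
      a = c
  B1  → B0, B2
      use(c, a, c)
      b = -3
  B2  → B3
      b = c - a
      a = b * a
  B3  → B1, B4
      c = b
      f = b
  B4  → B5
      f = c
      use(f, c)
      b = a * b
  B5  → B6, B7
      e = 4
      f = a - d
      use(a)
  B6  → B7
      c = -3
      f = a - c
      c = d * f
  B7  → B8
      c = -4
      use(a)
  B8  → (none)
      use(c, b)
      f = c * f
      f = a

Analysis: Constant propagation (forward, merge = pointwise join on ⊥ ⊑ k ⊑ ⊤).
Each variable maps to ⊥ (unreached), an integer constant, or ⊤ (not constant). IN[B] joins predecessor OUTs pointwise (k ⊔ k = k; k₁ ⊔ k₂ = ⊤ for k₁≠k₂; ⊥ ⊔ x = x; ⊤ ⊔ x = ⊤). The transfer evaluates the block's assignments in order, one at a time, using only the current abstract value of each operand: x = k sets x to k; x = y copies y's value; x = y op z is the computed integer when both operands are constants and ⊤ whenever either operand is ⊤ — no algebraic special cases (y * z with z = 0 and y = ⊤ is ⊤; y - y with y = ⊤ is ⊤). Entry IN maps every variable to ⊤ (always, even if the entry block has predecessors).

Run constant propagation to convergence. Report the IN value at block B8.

Per-block solution:
  B0:   IN=(all ⊤)   OUT={f:1; rest ⊤}
  B1:   IN=(all ⊤)   OUT={b:-3; rest ⊤}
  B2:   IN={b:-3; rest ⊤}   OUT=(all ⊤)
  B3:   IN=(all ⊤)   OUT=(all ⊤)
  B4:   IN=(all ⊤)   OUT=(all ⊤)
  B5:   IN=(all ⊤)   OUT={e:4; rest ⊤}
  B6:   IN={e:4; rest ⊤}   OUT={e:4; rest ⊤}
  B7:   IN={e:4; rest ⊤}   OUT={c:-4, e:4; rest ⊤}
  B8:   IN={c:-4, e:4; rest ⊤}   OUT={c:-4, e:4; rest ⊤}

Merge at B8: IN[B8] = OUT[B7] = {a: ⊤, b: ⊤, c: -4, d: ⊤, e: 4, f: ⊤}

Answer: {a: ⊤, b: ⊤, c: -4, d: ⊤, e: 4, f: ⊤}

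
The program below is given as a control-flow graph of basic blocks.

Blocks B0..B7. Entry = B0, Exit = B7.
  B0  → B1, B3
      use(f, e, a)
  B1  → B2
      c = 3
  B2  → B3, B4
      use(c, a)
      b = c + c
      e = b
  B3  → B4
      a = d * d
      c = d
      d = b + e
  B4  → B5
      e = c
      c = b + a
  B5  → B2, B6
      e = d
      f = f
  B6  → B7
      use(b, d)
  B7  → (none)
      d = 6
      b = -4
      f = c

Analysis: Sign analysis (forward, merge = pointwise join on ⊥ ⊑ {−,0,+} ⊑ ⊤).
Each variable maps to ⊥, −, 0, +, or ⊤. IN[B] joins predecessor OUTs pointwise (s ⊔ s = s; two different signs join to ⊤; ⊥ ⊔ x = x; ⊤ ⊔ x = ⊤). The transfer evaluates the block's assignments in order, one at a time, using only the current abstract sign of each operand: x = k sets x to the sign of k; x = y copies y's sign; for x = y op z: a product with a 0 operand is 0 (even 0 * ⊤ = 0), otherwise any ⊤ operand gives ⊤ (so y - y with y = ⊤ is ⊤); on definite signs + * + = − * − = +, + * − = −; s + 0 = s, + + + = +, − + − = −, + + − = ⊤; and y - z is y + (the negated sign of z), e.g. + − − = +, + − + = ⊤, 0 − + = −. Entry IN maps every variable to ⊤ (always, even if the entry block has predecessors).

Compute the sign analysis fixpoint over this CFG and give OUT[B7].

Answer: {a: ⊤, b: -, c: ⊤, d: +, e: ⊤, f: ⊤}

Trace:
Converged values:
  B0: | IN=(all ⊤) | OUT=(all ⊤)
  B1: | IN=(all ⊤) | OUT={c:+; rest ⊤}
  B2: | IN=(all ⊤) | OUT=(all ⊤)
  B3: | IN=(all ⊤) | OUT=(all ⊤)
  B4: | IN=(all ⊤) | OUT=(all ⊤)
  B5: | IN=(all ⊤) | OUT=(all ⊤)
  B6: | IN=(all ⊤) | OUT=(all ⊤)
  B7: | IN=(all ⊤) | OUT={b:-, d:+; rest ⊤}

Merge at B7: IN[B7] = OUT[B6] = {a: ⊤, b: ⊤, c: ⊤, d: ⊤, e: ⊤, f: ⊤}
Applying B7's transfer function to that IN value gives OUT[B7] (row B7 above).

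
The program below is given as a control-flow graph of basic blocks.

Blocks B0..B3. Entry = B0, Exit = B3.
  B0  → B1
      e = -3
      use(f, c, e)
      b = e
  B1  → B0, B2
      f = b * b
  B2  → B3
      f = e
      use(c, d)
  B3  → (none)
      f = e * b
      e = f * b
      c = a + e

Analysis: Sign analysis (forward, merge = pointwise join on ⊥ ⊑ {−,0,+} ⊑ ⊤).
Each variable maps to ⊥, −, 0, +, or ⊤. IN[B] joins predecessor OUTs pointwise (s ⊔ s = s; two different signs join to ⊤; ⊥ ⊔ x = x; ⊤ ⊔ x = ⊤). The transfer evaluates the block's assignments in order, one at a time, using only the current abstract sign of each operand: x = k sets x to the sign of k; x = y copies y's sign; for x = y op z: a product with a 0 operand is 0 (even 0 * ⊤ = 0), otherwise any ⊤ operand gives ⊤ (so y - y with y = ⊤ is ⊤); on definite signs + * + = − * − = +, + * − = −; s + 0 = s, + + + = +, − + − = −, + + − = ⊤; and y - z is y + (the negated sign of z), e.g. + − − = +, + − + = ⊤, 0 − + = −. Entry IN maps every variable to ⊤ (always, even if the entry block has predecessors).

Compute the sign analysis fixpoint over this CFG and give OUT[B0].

Answer: {a: ⊤, b: -, c: ⊤, d: ⊤, e: -, f: ⊤}

Derivation:
Per-block solution:
  B0:  IN=(all ⊤)  OUT={b:-, e:-; rest ⊤}
  B1:  IN={b:-, e:-; rest ⊤}  OUT={b:-, e:-, f:+; rest ⊤}
  B2:  IN={b:-, e:-, f:+; rest ⊤}  OUT={b:-, e:-, f:-; rest ⊤}
  B3:  IN={b:-, e:-, f:-; rest ⊤}  OUT={b:-, e:-, f:+; rest ⊤}

Merge at B0 (entry node, so the boundary value (all ⊤) is joined with the incoming edge(s)): IN[B0] = (all ⊤) ⊔ OUT[B1] = {a: ⊤, b: ⊤, c: ⊤, d: ⊤, e: ⊤, f: ⊤}
Applying B0's transfer function to that IN value gives OUT[B0] (row B0 above).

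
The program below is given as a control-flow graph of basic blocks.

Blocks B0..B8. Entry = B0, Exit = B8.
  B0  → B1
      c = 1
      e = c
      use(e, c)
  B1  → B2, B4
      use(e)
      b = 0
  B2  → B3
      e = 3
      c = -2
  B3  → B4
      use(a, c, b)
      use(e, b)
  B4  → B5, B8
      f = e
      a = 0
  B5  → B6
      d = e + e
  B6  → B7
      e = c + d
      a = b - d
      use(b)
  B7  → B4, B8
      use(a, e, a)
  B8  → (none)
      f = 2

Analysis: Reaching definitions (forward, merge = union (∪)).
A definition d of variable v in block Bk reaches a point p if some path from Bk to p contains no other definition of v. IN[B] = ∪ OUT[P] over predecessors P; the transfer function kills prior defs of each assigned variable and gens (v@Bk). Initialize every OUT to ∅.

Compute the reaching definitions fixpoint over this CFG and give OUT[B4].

Fixpoint table:
  B0:   IN={}   OUT={c@B0, e@B0}
  B1:   IN={c@B0, e@B0}   OUT={b@B1, c@B0, e@B0}
  B2:   IN={b@B1, c@B0, e@B0}   OUT={b@B1, c@B2, e@B2}
  B3:   IN={b@B1, c@B2, e@B2}   OUT={b@B1, c@B2, e@B2}
  B4:   IN={a@B6, b@B1, c@B0, c@B2, d@B5, e@B0, e@B2, e@B6, f@B4}   OUT={a@B4, b@B1, c@B0, c@B2, d@B5, e@B0, e@B2, e@B6, f@B4}
  B5:   IN={a@B4, b@B1, c@B0, c@B2, d@B5, e@B0, e@B2, e@B6, f@B4}   OUT={a@B4, b@B1, c@B0, c@B2, d@B5, e@B0, e@B2, e@B6, f@B4}
  B6:   IN={a@B4, b@B1, c@B0, c@B2, d@B5, e@B0, e@B2, e@B6, f@B4}   OUT={a@B6, b@B1, c@B0, c@B2, d@B5, e@B6, f@B4}
  B7:   IN={a@B6, b@B1, c@B0, c@B2, d@B5, e@B6, f@B4}   OUT={a@B6, b@B1, c@B0, c@B2, d@B5, e@B6, f@B4}
  B8:   IN={a@B4, a@B6, b@B1, c@B0, c@B2, d@B5, e@B0, e@B2, e@B6, f@B4}   OUT={a@B4, a@B6, b@B1, c@B0, c@B2, d@B5, e@B0, e@B2, e@B6, f@B8}

Merge at B4: IN[B4] = OUT[B1] ⊔ OUT[B3] ⊔ OUT[B7] = {a@B6, b@B1, c@B0, c@B2, d@B5, e@B0, e@B2, e@B6, f@B4}
Applying B4's transfer function to that IN value gives OUT[B4] (row B4 above).

Answer: {a@B4, b@B1, c@B0, c@B2, d@B5, e@B0, e@B2, e@B6, f@B4}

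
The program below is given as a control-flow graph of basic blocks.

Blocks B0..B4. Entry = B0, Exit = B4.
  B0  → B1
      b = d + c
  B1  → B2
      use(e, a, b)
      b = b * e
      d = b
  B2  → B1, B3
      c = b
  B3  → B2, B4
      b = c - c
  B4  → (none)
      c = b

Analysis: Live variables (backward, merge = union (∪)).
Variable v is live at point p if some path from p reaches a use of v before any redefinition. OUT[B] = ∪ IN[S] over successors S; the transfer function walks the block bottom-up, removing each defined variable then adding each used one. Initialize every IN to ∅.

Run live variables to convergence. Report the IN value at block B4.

Answer: {b}

Trace:
Per-block solution:
  B0:   IN={a, c, d, e}   OUT={a, b, e}
  B1:   IN={a, b, e}   OUT={a, b, e}
  B2:   IN={a, b, e}   OUT={a, b, c, e}
  B3:   IN={a, c, e}   OUT={a, b, e}
  B4:   IN={b}   OUT={}

B4 is the boundary node: OUT[B4] = {}
Applying B4's transfer function to that OUT value gives IN[B4] (row B4 above).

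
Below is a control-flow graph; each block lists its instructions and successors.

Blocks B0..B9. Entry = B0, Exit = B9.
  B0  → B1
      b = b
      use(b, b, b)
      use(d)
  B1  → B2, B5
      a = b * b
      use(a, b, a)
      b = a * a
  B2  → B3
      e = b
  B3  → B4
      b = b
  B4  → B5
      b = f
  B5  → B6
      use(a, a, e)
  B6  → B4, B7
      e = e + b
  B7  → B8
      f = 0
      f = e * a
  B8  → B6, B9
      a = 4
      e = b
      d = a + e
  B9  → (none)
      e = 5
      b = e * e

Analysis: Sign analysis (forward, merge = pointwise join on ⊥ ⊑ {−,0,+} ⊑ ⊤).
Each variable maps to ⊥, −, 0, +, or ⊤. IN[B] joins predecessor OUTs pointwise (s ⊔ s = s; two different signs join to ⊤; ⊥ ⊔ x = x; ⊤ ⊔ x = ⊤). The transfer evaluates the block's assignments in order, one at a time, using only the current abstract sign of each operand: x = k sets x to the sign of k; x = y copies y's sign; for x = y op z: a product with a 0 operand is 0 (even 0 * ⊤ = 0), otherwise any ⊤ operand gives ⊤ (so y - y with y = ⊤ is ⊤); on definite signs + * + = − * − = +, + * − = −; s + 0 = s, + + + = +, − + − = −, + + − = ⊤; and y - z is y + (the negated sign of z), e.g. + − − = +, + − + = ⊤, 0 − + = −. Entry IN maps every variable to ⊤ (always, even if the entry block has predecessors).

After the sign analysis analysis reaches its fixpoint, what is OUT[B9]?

Fixpoint table:
  B0:  IN=(all ⊤)  OUT=(all ⊤)
  B1:  IN=(all ⊤)  OUT=(all ⊤)
  B2:  IN=(all ⊤)  OUT=(all ⊤)
  B3:  IN=(all ⊤)  OUT=(all ⊤)
  B4:  IN=(all ⊤)  OUT=(all ⊤)
  B5:  IN=(all ⊤)  OUT=(all ⊤)
  B6:  IN=(all ⊤)  OUT=(all ⊤)
  B7:  IN=(all ⊤)  OUT=(all ⊤)
  B8:  IN=(all ⊤)  OUT={a:+; rest ⊤}
  B9:  IN={a:+; rest ⊤}  OUT={a:+, b:+, e:+; rest ⊤}

Merge at B9: IN[B9] = OUT[B8] = {a: +, b: ⊤, c: ⊤, d: ⊤, e: ⊤, f: ⊤}
Applying B9's transfer function to that IN value gives OUT[B9] (row B9 above).

Answer: {a: +, b: +, c: ⊤, d: ⊤, e: +, f: ⊤}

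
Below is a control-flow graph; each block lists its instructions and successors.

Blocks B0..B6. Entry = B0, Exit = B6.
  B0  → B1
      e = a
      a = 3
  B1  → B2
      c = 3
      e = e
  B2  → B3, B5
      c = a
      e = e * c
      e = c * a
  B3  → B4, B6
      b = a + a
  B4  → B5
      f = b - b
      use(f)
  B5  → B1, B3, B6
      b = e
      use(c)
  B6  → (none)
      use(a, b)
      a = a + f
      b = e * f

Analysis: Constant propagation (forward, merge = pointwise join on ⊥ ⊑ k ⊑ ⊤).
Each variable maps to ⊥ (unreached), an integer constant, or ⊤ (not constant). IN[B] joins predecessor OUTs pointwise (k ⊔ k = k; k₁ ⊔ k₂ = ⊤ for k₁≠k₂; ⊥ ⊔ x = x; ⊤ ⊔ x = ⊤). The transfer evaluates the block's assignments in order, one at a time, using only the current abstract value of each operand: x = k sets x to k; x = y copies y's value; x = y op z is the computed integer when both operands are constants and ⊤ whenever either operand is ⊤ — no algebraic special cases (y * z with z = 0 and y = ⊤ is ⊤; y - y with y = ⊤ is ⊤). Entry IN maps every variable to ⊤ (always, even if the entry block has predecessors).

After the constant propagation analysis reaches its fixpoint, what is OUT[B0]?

Answer: {a: 3, b: ⊤, c: ⊤, d: ⊤, e: ⊤, f: ⊤}

Derivation:
Fixpoint table:
  B0:   IN=(all ⊤)   OUT={a:3; rest ⊤}
  B1:   IN={a:3; rest ⊤}   OUT={a:3, c:3; rest ⊤}
  B2:   IN={a:3, c:3; rest ⊤}   OUT={a:3, c:3, e:9; rest ⊤}
  B3:   IN={a:3, c:3, e:9; rest ⊤}   OUT={a:3, b:6, c:3, e:9; rest ⊤}
  B4:   IN={a:3, b:6, c:3, e:9; rest ⊤}   OUT={a:3, b:6, c:3, e:9, f:0; rest ⊤}
  B5:   IN={a:3, c:3, e:9; rest ⊤}   OUT={a:3, b:9, c:3, e:9; rest ⊤}
  B6:   IN={a:3, c:3, e:9; rest ⊤}   OUT={c:3, e:9; rest ⊤}

B0 is the boundary node: IN[B0] = {a: ⊤, b: ⊤, c: ⊤, d: ⊤, e: ⊤, f: ⊤}
Applying B0's transfer function to that IN value gives OUT[B0] (row B0 above).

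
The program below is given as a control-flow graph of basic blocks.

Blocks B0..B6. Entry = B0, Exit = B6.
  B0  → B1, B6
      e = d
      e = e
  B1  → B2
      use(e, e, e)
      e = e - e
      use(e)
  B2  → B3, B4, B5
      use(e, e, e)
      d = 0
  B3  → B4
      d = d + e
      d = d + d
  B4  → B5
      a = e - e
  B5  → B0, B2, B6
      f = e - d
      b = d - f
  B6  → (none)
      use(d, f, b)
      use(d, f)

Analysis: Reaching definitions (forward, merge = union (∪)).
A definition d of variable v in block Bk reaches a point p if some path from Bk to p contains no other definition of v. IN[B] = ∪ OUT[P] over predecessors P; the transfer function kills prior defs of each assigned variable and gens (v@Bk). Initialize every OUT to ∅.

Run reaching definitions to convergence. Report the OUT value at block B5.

Answer: {a@B4, b@B5, d@B2, d@B3, e@B1, f@B5}

Trace:
Per-block solution:
  B0:   IN={a@B4, b@B5, d@B2, d@B3, e@B1, f@B5}   OUT={a@B4, b@B5, d@B2, d@B3, e@B0, f@B5}
  B1:   IN={a@B4, b@B5, d@B2, d@B3, e@B0, f@B5}   OUT={a@B4, b@B5, d@B2, d@B3, e@B1, f@B5}
  B2:   IN={a@B4, b@B5, d@B2, d@B3, e@B1, f@B5}   OUT={a@B4, b@B5, d@B2, e@B1, f@B5}
  B3:   IN={a@B4, b@B5, d@B2, e@B1, f@B5}   OUT={a@B4, b@B5, d@B3, e@B1, f@B5}
  B4:   IN={a@B4, b@B5, d@B2, d@B3, e@B1, f@B5}   OUT={a@B4, b@B5, d@B2, d@B3, e@B1, f@B5}
  B5:   IN={a@B4, b@B5, d@B2, d@B3, e@B1, f@B5}   OUT={a@B4, b@B5, d@B2, d@B3, e@B1, f@B5}
  B6:   IN={a@B4, b@B5, d@B2, d@B3, e@B0, e@B1, f@B5}   OUT={a@B4, b@B5, d@B2, d@B3, e@B0, e@B1, f@B5}

Merge at B5: IN[B5] = OUT[B2] ⊔ OUT[B4] = {a@B4, b@B5, d@B2, d@B3, e@B1, f@B5}
Applying B5's transfer function to that IN value gives OUT[B5] (row B5 above).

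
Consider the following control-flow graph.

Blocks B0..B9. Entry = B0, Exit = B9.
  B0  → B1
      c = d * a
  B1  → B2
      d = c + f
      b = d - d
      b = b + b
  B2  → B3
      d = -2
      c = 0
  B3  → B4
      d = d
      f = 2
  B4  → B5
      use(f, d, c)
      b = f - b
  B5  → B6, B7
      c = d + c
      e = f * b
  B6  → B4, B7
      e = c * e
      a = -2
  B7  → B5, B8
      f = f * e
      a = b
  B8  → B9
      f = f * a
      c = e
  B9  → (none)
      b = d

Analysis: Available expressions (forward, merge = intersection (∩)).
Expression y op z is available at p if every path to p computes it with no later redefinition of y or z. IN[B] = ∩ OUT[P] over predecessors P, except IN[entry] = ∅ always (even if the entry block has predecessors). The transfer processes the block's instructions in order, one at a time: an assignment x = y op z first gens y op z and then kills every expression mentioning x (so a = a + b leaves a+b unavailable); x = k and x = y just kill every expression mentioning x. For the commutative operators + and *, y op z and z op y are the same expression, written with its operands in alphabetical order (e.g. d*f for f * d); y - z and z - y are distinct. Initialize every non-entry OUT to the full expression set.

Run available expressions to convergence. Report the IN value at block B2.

Answer: {c+f, d-d}

Trace:
Per-block solution:
  B0:  IN={}  OUT={a*d}
  B1:  IN={a*d}  OUT={c+f, d-d}
  B2:  IN={c+f, d-d}  OUT={}
  B3:  IN={}  OUT={}
  B4:  IN={}  OUT={}
  B5:  IN={}  OUT={b*f}
  B6:  IN={b*f}  OUT={b*f}
  B7:  IN={b*f}  OUT={}
  B8:  IN={}  OUT={}
  B9:  IN={}  OUT={}

Merge at B2: IN[B2] = OUT[B1] = {c+f, d-d}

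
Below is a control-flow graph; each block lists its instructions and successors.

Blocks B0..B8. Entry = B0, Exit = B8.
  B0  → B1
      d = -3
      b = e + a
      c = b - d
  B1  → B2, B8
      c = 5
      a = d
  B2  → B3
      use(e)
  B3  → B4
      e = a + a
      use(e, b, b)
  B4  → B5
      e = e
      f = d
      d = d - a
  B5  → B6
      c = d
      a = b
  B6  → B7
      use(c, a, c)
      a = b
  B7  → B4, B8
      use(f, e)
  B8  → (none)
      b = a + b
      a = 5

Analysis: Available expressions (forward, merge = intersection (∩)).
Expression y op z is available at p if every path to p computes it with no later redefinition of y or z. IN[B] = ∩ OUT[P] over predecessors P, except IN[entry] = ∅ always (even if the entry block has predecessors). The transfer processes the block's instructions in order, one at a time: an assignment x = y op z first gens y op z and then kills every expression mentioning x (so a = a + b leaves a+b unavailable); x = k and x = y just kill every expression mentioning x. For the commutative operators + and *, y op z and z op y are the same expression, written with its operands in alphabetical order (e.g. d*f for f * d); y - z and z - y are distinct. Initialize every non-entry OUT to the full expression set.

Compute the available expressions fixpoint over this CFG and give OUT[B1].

Answer: {b-d}

Trace:
Converged values:
  B0:   IN={}   OUT={a+e, b-d}
  B1:   IN={a+e, b-d}   OUT={b-d}
  B2:   IN={b-d}   OUT={b-d}
  B3:   IN={b-d}   OUT={a+a, b-d}
  B4:   IN={}   OUT={}
  B5:   IN={}   OUT={}
  B6:   IN={}   OUT={}
  B7:   IN={}   OUT={}
  B8:   IN={}   OUT={}

Merge at B1: IN[B1] = OUT[B0] = {a+e, b-d}
Applying B1's transfer function to that IN value gives OUT[B1] (row B1 above).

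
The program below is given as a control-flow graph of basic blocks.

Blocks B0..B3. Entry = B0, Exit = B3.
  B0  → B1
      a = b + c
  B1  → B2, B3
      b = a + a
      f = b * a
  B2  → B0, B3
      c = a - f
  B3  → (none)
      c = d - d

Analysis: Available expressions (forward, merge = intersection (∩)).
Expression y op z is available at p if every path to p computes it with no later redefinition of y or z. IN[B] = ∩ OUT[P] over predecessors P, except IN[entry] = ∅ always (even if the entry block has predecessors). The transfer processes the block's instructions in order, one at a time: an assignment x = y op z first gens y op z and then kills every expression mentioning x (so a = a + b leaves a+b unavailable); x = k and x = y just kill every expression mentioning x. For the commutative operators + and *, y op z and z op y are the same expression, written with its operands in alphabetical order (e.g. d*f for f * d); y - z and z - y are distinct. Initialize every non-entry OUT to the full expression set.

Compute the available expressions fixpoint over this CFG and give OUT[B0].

Answer: {b+c}

Derivation:
Fixpoint table:
  B0:   IN={}   OUT={b+c}
  B1:   IN={b+c}   OUT={a*b, a+a}
  B2:   IN={a*b, a+a}   OUT={a*b, a+a, a-f}
  B3:   IN={a*b, a+a}   OUT={a*b, a+a, d-d}

Merge at B0 (entry node, so the boundary value {} is joined with the incoming edge(s)): IN[B0] = {} ∩ OUT[B2] = {}
Applying B0's transfer function to that IN value gives OUT[B0] (row B0 above).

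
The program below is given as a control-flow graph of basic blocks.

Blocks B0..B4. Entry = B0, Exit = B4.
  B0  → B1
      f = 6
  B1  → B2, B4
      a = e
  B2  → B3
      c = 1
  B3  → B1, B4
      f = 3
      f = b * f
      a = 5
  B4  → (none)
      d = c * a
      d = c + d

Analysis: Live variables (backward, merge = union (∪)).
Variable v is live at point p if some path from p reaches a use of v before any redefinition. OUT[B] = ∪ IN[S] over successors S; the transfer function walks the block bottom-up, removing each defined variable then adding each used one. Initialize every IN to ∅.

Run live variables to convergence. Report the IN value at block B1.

Answer: {b, c, e}

Trace:
Fixpoint table:
  B0: | IN={b, c, e} | OUT={b, c, e}
  B1: | IN={b, c, e} | OUT={a, b, c, e}
  B2: | IN={b, e} | OUT={b, c, e}
  B3: | IN={b, c, e} | OUT={a, b, c, e}
  B4: | IN={a, c} | OUT={}

Merge at B1: OUT[B1] = IN[B2] ⊔ IN[B4] = {a, b, c, e}
Applying B1's transfer function to that OUT value gives IN[B1] (row B1 above).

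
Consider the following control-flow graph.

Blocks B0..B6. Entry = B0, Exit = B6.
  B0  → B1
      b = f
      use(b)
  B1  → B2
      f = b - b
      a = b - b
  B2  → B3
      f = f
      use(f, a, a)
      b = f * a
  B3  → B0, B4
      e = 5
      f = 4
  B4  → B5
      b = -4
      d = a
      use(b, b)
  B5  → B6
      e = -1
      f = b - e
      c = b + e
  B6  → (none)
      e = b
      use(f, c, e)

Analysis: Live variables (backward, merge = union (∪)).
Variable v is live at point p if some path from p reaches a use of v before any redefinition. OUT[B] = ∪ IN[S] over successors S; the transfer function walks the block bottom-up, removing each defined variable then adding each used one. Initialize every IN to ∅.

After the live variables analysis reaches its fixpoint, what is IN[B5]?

Answer: {b}

Trace:
Fixpoint table:
  B0:   IN={f}   OUT={b}
  B1:   IN={b}   OUT={a, f}
  B2:   IN={a, f}   OUT={a}
  B3:   IN={a}   OUT={a, f}
  B4:   IN={a}   OUT={b}
  B5:   IN={b}   OUT={b, c, f}
  B6:   IN={b, c, f}   OUT={}

Merge at B5: OUT[B5] = IN[B6] = {b, c, f}
Applying B5's transfer function to that OUT value gives IN[B5] (row B5 above).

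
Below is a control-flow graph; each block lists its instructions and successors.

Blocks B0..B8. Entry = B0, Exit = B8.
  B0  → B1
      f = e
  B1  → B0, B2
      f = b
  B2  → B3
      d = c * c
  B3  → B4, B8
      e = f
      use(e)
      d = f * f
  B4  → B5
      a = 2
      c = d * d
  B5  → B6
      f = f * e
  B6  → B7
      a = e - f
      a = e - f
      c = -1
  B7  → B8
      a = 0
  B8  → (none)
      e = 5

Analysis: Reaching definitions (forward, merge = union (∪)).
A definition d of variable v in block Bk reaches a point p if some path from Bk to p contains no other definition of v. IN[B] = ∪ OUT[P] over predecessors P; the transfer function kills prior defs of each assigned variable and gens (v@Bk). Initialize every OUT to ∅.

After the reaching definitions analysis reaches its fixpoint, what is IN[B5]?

Answer: {a@B4, c@B4, d@B3, e@B3, f@B1}

Trace:
Fixpoint table:
  B0:  IN={f@B1}  OUT={f@B0}
  B1:  IN={f@B0}  OUT={f@B1}
  B2:  IN={f@B1}  OUT={d@B2, f@B1}
  B3:  IN={d@B2, f@B1}  OUT={d@B3, e@B3, f@B1}
  B4:  IN={d@B3, e@B3, f@B1}  OUT={a@B4, c@B4, d@B3, e@B3, f@B1}
  B5:  IN={a@B4, c@B4, d@B3, e@B3, f@B1}  OUT={a@B4, c@B4, d@B3, e@B3, f@B5}
  B6:  IN={a@B4, c@B4, d@B3, e@B3, f@B5}  OUT={a@B6, c@B6, d@B3, e@B3, f@B5}
  B7:  IN={a@B6, c@B6, d@B3, e@B3, f@B5}  OUT={a@B7, c@B6, d@B3, e@B3, f@B5}
  B8:  IN={a@B7, c@B6, d@B3, e@B3, f@B1, f@B5}  OUT={a@B7, c@B6, d@B3, e@B8, f@B1, f@B5}

Merge at B5: IN[B5] = OUT[B4] = {a@B4, c@B4, d@B3, e@B3, f@B1}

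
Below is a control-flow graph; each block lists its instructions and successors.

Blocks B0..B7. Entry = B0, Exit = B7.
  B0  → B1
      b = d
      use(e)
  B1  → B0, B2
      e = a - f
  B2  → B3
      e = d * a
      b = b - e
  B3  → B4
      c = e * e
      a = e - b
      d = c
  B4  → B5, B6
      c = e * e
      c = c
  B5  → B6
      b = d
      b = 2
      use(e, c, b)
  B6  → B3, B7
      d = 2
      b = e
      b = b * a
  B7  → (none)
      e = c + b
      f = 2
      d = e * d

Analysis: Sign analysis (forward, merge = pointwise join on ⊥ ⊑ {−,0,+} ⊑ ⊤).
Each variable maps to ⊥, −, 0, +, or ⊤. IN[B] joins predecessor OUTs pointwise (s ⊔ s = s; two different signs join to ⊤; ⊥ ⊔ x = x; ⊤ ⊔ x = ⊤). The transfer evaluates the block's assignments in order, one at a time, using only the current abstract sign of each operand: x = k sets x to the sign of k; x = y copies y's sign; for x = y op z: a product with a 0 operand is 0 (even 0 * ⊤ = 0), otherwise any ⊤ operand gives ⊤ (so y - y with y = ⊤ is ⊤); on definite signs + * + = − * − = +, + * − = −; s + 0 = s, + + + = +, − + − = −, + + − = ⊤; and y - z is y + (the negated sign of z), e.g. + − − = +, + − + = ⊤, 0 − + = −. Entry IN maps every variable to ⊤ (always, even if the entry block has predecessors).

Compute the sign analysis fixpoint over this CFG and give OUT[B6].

Answer: {a: ⊤, b: ⊤, c: ⊤, d: +, e: ⊤, f: ⊤}

Working:
Fixpoint table:
  B0:  IN=(all ⊤)  OUT=(all ⊤)
  B1:  IN=(all ⊤)  OUT=(all ⊤)
  B2:  IN=(all ⊤)  OUT=(all ⊤)
  B3:  IN=(all ⊤)  OUT=(all ⊤)
  B4:  IN=(all ⊤)  OUT=(all ⊤)
  B5:  IN=(all ⊤)  OUT={b:+; rest ⊤}
  B6:  IN=(all ⊤)  OUT={d:+; rest ⊤}
  B7:  IN={d:+; rest ⊤}  OUT={f:+; rest ⊤}

Merge at B6: IN[B6] = OUT[B4] ⊔ OUT[B5] = {a: ⊤, b: ⊤, c: ⊤, d: ⊤, e: ⊤, f: ⊤}
Applying B6's transfer function to that IN value gives OUT[B6] (row B6 above).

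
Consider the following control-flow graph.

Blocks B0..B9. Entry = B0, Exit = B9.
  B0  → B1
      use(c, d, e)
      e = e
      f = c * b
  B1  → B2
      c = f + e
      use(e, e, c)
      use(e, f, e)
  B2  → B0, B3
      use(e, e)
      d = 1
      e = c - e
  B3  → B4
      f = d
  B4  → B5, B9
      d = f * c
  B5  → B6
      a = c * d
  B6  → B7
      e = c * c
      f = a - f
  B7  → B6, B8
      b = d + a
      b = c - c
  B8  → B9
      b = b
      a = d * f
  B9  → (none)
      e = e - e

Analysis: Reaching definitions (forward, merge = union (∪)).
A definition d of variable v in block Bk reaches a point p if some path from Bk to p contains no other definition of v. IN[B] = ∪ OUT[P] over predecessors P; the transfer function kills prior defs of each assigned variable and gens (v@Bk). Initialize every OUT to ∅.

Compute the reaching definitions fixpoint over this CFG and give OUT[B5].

Answer: {a@B5, c@B1, d@B4, e@B2, f@B3}

Working:
Per-block solution:
  B0:   IN={c@B1, d@B2, e@B2, f@B0}   OUT={c@B1, d@B2, e@B0, f@B0}
  B1:   IN={c@B1, d@B2, e@B0, f@B0}   OUT={c@B1, d@B2, e@B0, f@B0}
  B2:   IN={c@B1, d@B2, e@B0, f@B0}   OUT={c@B1, d@B2, e@B2, f@B0}
  B3:   IN={c@B1, d@B2, e@B2, f@B0}   OUT={c@B1, d@B2, e@B2, f@B3}
  B4:   IN={c@B1, d@B2, e@B2, f@B3}   OUT={c@B1, d@B4, e@B2, f@B3}
  B5:   IN={c@B1, d@B4, e@B2, f@B3}   OUT={a@B5, c@B1, d@B4, e@B2, f@B3}
  B6:   IN={a@B5, b@B7, c@B1, d@B4, e@B2, e@B6, f@B3, f@B6}   OUT={a@B5, b@B7, c@B1, d@B4, e@B6, f@B6}
  B7:   IN={a@B5, b@B7, c@B1, d@B4, e@B6, f@B6}   OUT={a@B5, b@B7, c@B1, d@B4, e@B6, f@B6}
  B8:   IN={a@B5, b@B7, c@B1, d@B4, e@B6, f@B6}   OUT={a@B8, b@B8, c@B1, d@B4, e@B6, f@B6}
  B9:   IN={a@B8, b@B8, c@B1, d@B4, e@B2, e@B6, f@B3, f@B6}   OUT={a@B8, b@B8, c@B1, d@B4, e@B9, f@B3, f@B6}

Merge at B5: IN[B5] = OUT[B4] = {c@B1, d@B4, e@B2, f@B3}
Applying B5's transfer function to that IN value gives OUT[B5] (row B5 above).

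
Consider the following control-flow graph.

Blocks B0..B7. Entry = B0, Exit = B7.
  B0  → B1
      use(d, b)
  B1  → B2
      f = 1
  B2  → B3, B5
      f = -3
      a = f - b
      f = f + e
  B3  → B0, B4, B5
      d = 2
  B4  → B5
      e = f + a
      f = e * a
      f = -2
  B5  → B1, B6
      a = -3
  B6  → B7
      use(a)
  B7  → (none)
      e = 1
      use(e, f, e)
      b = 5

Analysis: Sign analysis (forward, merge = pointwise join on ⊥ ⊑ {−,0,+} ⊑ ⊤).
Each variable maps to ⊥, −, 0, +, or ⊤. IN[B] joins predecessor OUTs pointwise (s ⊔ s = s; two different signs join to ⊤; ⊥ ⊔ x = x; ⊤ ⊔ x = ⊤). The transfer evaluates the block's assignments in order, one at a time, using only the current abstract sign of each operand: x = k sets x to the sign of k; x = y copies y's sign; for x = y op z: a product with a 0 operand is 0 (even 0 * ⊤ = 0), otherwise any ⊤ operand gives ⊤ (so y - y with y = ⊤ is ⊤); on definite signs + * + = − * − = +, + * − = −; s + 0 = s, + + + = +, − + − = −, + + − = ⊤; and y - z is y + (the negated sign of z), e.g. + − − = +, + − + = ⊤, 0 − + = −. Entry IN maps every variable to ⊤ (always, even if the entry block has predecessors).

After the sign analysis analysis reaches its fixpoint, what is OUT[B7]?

Fixpoint table:
  B0:  IN=(all ⊤)  OUT=(all ⊤)
  B1:  IN=(all ⊤)  OUT={f:+; rest ⊤}
  B2:  IN={f:+; rest ⊤}  OUT=(all ⊤)
  B3:  IN=(all ⊤)  OUT={d:+; rest ⊤}
  B4:  IN={d:+; rest ⊤}  OUT={d:+, f:-; rest ⊤}
  B5:  IN=(all ⊤)  OUT={a:-; rest ⊤}
  B6:  IN={a:-; rest ⊤}  OUT={a:-; rest ⊤}
  B7:  IN={a:-; rest ⊤}  OUT={a:-, b:+, e:+; rest ⊤}

Merge at B7: IN[B7] = OUT[B6] = {a: -, b: ⊤, c: ⊤, d: ⊤, e: ⊤, f: ⊤}
Applying B7's transfer function to that IN value gives OUT[B7] (row B7 above).

Answer: {a: -, b: +, c: ⊤, d: ⊤, e: +, f: ⊤}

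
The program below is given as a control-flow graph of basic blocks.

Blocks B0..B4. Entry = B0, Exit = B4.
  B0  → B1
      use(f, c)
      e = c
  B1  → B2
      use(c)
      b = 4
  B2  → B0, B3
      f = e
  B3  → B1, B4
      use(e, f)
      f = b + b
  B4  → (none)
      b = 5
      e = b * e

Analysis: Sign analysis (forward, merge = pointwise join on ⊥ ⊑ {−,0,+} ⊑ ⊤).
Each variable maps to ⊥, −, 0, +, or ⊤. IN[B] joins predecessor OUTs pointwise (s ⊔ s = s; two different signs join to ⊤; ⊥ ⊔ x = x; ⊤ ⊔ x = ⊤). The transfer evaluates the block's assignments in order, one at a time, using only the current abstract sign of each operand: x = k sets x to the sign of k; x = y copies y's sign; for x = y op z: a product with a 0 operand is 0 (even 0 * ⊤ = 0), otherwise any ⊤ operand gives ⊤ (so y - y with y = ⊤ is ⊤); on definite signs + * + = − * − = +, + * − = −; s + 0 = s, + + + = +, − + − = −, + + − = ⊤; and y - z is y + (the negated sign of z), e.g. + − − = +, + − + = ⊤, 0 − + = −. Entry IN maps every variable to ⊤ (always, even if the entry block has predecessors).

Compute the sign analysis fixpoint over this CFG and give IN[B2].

Per-block solution:
  B0:  IN=(all ⊤)  OUT=(all ⊤)
  B1:  IN=(all ⊤)  OUT={b:+; rest ⊤}
  B2:  IN={b:+; rest ⊤}  OUT={b:+; rest ⊤}
  B3:  IN={b:+; rest ⊤}  OUT={b:+, f:+; rest ⊤}
  B4:  IN={b:+, f:+; rest ⊤}  OUT={b:+, f:+; rest ⊤}

Merge at B2: IN[B2] = OUT[B1] = {a: ⊤, b: +, c: ⊤, d: ⊤, e: ⊤, f: ⊤}

Answer: {a: ⊤, b: +, c: ⊤, d: ⊤, e: ⊤, f: ⊤}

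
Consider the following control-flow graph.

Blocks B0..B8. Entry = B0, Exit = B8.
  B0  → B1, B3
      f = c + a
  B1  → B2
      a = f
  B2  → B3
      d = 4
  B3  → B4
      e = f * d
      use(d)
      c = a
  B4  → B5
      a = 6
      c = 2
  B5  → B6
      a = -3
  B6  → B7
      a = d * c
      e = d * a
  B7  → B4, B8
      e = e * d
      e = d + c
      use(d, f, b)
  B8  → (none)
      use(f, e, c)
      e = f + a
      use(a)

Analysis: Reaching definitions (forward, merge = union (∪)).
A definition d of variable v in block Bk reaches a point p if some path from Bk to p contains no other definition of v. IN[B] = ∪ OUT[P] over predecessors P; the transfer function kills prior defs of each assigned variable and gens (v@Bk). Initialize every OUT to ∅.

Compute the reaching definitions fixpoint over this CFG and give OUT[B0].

Answer: {f@B0}

Working:
Per-block solution:
  B0: | IN={} | OUT={f@B0}
  B1: | IN={f@B0} | OUT={a@B1, f@B0}
  B2: | IN={a@B1, f@B0} | OUT={a@B1, d@B2, f@B0}
  B3: | IN={a@B1, d@B2, f@B0} | OUT={a@B1, c@B3, d@B2, e@B3, f@B0}
  B4: | IN={a@B1, a@B6, c@B3, c@B4, d@B2, e@B3, e@B7, f@B0} | OUT={a@B4, c@B4, d@B2, e@B3, e@B7, f@B0}
  B5: | IN={a@B4, c@B4, d@B2, e@B3, e@B7, f@B0} | OUT={a@B5, c@B4, d@B2, e@B3, e@B7, f@B0}
  B6: | IN={a@B5, c@B4, d@B2, e@B3, e@B7, f@B0} | OUT={a@B6, c@B4, d@B2, e@B6, f@B0}
  B7: | IN={a@B6, c@B4, d@B2, e@B6, f@B0} | OUT={a@B6, c@B4, d@B2, e@B7, f@B0}
  B8: | IN={a@B6, c@B4, d@B2, e@B7, f@B0} | OUT={a@B6, c@B4, d@B2, e@B8, f@B0}

B0 is the boundary node: IN[B0] = {}
Applying B0's transfer function to that IN value gives OUT[B0] (row B0 above).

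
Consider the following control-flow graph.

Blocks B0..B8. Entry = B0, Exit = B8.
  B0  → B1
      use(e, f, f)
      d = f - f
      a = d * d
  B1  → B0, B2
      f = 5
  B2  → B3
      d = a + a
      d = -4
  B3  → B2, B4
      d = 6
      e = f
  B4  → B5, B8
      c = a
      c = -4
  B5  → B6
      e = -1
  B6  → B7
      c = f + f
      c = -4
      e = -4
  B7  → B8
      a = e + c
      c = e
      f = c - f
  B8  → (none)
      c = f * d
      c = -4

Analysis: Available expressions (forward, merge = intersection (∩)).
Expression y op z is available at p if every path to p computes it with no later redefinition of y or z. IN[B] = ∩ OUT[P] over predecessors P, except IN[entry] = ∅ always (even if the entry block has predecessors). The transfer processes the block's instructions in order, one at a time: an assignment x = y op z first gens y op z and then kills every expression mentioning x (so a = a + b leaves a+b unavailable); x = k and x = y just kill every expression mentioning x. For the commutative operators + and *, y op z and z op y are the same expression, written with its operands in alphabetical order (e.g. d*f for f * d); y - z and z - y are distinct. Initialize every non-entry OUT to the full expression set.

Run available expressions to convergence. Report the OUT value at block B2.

Answer: {a+a}

Trace:
Per-block solution:
  B0:  IN={}  OUT={d*d, f-f}
  B1:  IN={d*d, f-f}  OUT={d*d}
  B2:  IN={}  OUT={a+a}
  B3:  IN={a+a}  OUT={a+a}
  B4:  IN={a+a}  OUT={a+a}
  B5:  IN={a+a}  OUT={a+a}
  B6:  IN={a+a}  OUT={a+a, f+f}
  B7:  IN={a+a, f+f}  OUT={}
  B8:  IN={}  OUT={d*f}

Merge at B2: IN[B2] = OUT[B1] ∩ OUT[B3] = {}
Applying B2's transfer function to that IN value gives OUT[B2] (row B2 above).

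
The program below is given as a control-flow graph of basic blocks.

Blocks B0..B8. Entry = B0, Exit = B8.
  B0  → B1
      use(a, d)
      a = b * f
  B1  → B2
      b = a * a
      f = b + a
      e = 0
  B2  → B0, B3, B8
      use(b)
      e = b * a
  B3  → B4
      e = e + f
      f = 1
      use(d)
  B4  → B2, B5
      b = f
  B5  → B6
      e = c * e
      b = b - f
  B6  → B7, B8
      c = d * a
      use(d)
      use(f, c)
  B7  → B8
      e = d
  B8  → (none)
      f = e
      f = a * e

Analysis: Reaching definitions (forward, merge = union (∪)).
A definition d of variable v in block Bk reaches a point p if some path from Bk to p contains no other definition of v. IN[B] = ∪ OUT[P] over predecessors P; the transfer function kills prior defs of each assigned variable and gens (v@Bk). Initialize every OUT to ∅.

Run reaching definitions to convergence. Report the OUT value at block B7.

Per-block solution:
  B0:   IN={a@B0, b@B1, b@B4, e@B2, f@B1, f@B3}   OUT={a@B0, b@B1, b@B4, e@B2, f@B1, f@B3}
  B1:   IN={a@B0, b@B1, b@B4, e@B2, f@B1, f@B3}   OUT={a@B0, b@B1, e@B1, f@B1}
  B2:   IN={a@B0, b@B1, b@B4, e@B1, e@B3, f@B1, f@B3}   OUT={a@B0, b@B1, b@B4, e@B2, f@B1, f@B3}
  B3:   IN={a@B0, b@B1, b@B4, e@B2, f@B1, f@B3}   OUT={a@B0, b@B1, b@B4, e@B3, f@B3}
  B4:   IN={a@B0, b@B1, b@B4, e@B3, f@B3}   OUT={a@B0, b@B4, e@B3, f@B3}
  B5:   IN={a@B0, b@B4, e@B3, f@B3}   OUT={a@B0, b@B5, e@B5, f@B3}
  B6:   IN={a@B0, b@B5, e@B5, f@B3}   OUT={a@B0, b@B5, c@B6, e@B5, f@B3}
  B7:   IN={a@B0, b@B5, c@B6, e@B5, f@B3}   OUT={a@B0, b@B5, c@B6, e@B7, f@B3}
  B8:   IN={a@B0, b@B1, b@B4, b@B5, c@B6, e@B2, e@B5, e@B7, f@B1, f@B3}   OUT={a@B0, b@B1, b@B4, b@B5, c@B6, e@B2, e@B5, e@B7, f@B8}

Merge at B7: IN[B7] = OUT[B6] = {a@B0, b@B5, c@B6, e@B5, f@B3}
Applying B7's transfer function to that IN value gives OUT[B7] (row B7 above).

Answer: {a@B0, b@B5, c@B6, e@B7, f@B3}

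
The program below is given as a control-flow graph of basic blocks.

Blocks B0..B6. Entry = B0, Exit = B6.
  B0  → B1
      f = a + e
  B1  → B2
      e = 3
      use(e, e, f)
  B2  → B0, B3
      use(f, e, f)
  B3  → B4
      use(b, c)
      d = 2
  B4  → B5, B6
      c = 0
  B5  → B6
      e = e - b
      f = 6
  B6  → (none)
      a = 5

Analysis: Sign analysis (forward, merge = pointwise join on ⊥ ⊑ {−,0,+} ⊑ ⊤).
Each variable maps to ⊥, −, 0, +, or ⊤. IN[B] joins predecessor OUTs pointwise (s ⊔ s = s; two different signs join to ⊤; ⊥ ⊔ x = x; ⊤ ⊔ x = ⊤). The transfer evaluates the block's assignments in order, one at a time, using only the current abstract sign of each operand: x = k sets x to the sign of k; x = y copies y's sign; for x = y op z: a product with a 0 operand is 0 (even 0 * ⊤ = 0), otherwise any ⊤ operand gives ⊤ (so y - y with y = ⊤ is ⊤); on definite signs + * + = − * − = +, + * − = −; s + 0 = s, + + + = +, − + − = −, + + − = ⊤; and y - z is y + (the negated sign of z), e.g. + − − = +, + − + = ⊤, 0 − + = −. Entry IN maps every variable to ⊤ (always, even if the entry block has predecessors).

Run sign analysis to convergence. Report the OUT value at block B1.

Answer: {a: ⊤, b: ⊤, c: ⊤, d: ⊤, e: +, f: ⊤}

Trace:
Converged values:
  B0: | IN=(all ⊤) | OUT=(all ⊤)
  B1: | IN=(all ⊤) | OUT={e:+; rest ⊤}
  B2: | IN={e:+; rest ⊤} | OUT={e:+; rest ⊤}
  B3: | IN={e:+; rest ⊤} | OUT={d:+, e:+; rest ⊤}
  B4: | IN={d:+, e:+; rest ⊤} | OUT={c:0, d:+, e:+; rest ⊤}
  B5: | IN={c:0, d:+, e:+; rest ⊤} | OUT={c:0, d:+, f:+; rest ⊤}
  B6: | IN={c:0, d:+; rest ⊤} | OUT={a:+, c:0, d:+; rest ⊤}

Merge at B1: IN[B1] = OUT[B0] = {a: ⊤, b: ⊤, c: ⊤, d: ⊤, e: ⊤, f: ⊤}
Applying B1's transfer function to that IN value gives OUT[B1] (row B1 above).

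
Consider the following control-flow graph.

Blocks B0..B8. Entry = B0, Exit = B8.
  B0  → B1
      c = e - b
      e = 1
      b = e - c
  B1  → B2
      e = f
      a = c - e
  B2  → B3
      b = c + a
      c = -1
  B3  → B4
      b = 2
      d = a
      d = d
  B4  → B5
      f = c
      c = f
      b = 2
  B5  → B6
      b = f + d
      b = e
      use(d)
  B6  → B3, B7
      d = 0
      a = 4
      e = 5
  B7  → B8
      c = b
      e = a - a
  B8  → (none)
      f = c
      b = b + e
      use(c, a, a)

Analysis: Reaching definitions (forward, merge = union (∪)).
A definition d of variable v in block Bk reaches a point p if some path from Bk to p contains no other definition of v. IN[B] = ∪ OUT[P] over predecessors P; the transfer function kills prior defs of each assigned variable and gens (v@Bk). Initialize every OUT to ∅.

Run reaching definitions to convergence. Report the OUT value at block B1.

Fixpoint table:
  B0:  IN={}  OUT={b@B0, c@B0, e@B0}
  B1:  IN={b@B0, c@B0, e@B0}  OUT={a@B1, b@B0, c@B0, e@B1}
  B2:  IN={a@B1, b@B0, c@B0, e@B1}  OUT={a@B1, b@B2, c@B2, e@B1}
  B3:  IN={a@B1, a@B6, b@B2, b@B5, c@B2, c@B4, d@B6, e@B1, e@B6, f@B4}  OUT={a@B1, a@B6, b@B3, c@B2, c@B4, d@B3, e@B1, e@B6, f@B4}
  B4:  IN={a@B1, a@B6, b@B3, c@B2, c@B4, d@B3, e@B1, e@B6, f@B4}  OUT={a@B1, a@B6, b@B4, c@B4, d@B3, e@B1, e@B6, f@B4}
  B5:  IN={a@B1, a@B6, b@B4, c@B4, d@B3, e@B1, e@B6, f@B4}  OUT={a@B1, a@B6, b@B5, c@B4, d@B3, e@B1, e@B6, f@B4}
  B6:  IN={a@B1, a@B6, b@B5, c@B4, d@B3, e@B1, e@B6, f@B4}  OUT={a@B6, b@B5, c@B4, d@B6, e@B6, f@B4}
  B7:  IN={a@B6, b@B5, c@B4, d@B6, e@B6, f@B4}  OUT={a@B6, b@B5, c@B7, d@B6, e@B7, f@B4}
  B8:  IN={a@B6, b@B5, c@B7, d@B6, e@B7, f@B4}  OUT={a@B6, b@B8, c@B7, d@B6, e@B7, f@B8}

Merge at B1: IN[B1] = OUT[B0] = {b@B0, c@B0, e@B0}
Applying B1's transfer function to that IN value gives OUT[B1] (row B1 above).

Answer: {a@B1, b@B0, c@B0, e@B1}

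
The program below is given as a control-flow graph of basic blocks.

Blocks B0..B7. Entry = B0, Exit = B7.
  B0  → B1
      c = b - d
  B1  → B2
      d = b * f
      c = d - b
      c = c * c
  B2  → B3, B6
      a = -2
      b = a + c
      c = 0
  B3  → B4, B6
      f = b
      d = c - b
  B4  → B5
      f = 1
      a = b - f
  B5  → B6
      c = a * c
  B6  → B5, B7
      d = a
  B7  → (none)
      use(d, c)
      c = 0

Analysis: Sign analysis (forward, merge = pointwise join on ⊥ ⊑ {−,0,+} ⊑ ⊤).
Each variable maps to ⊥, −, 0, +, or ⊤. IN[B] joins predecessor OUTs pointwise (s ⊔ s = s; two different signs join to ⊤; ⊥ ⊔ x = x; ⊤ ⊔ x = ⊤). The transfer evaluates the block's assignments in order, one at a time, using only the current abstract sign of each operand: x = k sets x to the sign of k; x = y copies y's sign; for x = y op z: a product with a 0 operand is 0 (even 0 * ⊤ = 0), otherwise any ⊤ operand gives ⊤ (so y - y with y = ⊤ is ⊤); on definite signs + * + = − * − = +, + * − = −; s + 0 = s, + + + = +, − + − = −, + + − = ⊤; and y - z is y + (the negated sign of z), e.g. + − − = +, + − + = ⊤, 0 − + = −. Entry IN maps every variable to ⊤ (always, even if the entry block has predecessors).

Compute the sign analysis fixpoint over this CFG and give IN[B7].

Answer: {a: ⊤, b: ⊤, c: 0, d: ⊤, e: ⊤, f: ⊤}

Trace:
Fixpoint table:
  B0:  IN=(all ⊤)  OUT=(all ⊤)
  B1:  IN=(all ⊤)  OUT=(all ⊤)
  B2:  IN=(all ⊤)  OUT={a:-, c:0; rest ⊤}
  B3:  IN={a:-, c:0; rest ⊤}  OUT={a:-, c:0; rest ⊤}
  B4:  IN={a:-, c:0; rest ⊤}  OUT={c:0, f:+; rest ⊤}
  B5:  IN={c:0; rest ⊤}  OUT={c:0; rest ⊤}
  B6:  IN={c:0; rest ⊤}  OUT={c:0; rest ⊤}
  B7:  IN={c:0; rest ⊤}  OUT={c:0; rest ⊤}

Merge at B7: IN[B7] = OUT[B6] = {a: ⊤, b: ⊤, c: 0, d: ⊤, e: ⊤, f: ⊤}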